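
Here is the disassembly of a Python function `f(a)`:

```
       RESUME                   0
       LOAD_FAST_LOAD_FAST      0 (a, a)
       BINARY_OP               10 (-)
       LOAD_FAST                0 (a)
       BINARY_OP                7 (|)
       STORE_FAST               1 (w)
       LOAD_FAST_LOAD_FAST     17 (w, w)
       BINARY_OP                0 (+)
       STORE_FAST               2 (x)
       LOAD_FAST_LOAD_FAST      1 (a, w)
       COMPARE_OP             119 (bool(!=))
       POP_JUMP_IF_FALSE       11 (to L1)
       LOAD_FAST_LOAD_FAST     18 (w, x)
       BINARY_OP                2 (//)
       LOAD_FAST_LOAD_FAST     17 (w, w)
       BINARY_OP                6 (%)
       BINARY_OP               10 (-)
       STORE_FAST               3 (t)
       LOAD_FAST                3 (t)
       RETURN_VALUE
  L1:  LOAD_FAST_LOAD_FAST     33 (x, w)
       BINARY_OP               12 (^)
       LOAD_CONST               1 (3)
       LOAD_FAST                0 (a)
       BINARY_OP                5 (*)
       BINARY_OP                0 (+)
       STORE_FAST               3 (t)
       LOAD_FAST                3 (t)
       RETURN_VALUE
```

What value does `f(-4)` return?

-8

LOAD_FAST_LOAD_FAST a,a → push -4,-4. Stack: [-4, -4]
BINARY_OP - → -4 - -4 = 0. Stack: [0]
LOAD_FAST a → push -4. Stack: [0, -4]
BINARY_OP | → 0 | -4 = -4. Stack: [-4]
STORE_FAST w → w=-4. Stack: []
LOAD_FAST_LOAD_FAST w,w → push -4,-4. Stack: [-4, -4]
BINARY_OP + → -4 + -4 = -8. Stack: [-8]
STORE_FAST x → x=-8. Stack: []
LOAD_FAST_LOAD_FAST a,w → push -4,-4. Stack: [-4, -4]
COMPARE_OP bool(!=) → -4 vs -4 = False. Stack: [False]
POP_JUMP_IF_FALSE → pop False; jump. Stack: []
LOAD_FAST_LOAD_FAST x,w → push -8,-4. Stack: [-8, -4]
BINARY_OP ^ → -8 ^ -4 = 4. Stack: [4]
LOAD_CONST → push 3. Stack: [4, 3]
LOAD_FAST a → push -4. Stack: [4, 3, -4]
BINARY_OP * → 3 * -4 = -12. Stack: [4, -12]
BINARY_OP + → 4 + -12 = -8. Stack: [-8]
STORE_FAST t → t=-8. Stack: []
LOAD_FAST t → push -8. Stack: [-8]
RETURN_VALUE → return -8.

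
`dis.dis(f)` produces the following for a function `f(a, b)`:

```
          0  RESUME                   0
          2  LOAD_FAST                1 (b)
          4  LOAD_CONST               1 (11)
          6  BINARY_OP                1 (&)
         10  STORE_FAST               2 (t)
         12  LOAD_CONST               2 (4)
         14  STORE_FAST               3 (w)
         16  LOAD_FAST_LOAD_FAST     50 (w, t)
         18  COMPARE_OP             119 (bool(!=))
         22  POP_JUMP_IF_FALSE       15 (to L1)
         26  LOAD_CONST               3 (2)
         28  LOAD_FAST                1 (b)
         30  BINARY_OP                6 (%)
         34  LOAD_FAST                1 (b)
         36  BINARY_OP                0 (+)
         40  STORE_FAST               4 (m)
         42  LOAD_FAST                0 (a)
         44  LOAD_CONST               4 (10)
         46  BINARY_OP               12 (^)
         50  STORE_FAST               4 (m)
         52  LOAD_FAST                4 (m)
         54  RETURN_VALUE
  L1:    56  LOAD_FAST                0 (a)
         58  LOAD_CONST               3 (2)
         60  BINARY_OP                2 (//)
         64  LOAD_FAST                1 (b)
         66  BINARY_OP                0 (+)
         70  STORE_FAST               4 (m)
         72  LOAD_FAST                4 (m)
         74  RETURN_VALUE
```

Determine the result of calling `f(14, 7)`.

LOAD_FAST b → push 7. Stack: [7]
LOAD_CONST → push 11. Stack: [7, 11]
BINARY_OP & → 7 & 11 = 3. Stack: [3]
STORE_FAST t → t=3. Stack: []
LOAD_CONST → push 4. Stack: [4]
STORE_FAST w → w=4. Stack: []
LOAD_FAST_LOAD_FAST w,t → push 4,3. Stack: [4, 3]
COMPARE_OP bool(!=) → 4 vs 3 = True. Stack: [True]
POP_JUMP_IF_FALSE → pop True; no jump. Stack: []
LOAD_CONST → push 2. Stack: [2]
LOAD_FAST b → push 7. Stack: [2, 7]
BINARY_OP % → 2 % 7 = 2. Stack: [2]
LOAD_FAST b → push 7. Stack: [2, 7]
BINARY_OP + → 2 + 7 = 9. Stack: [9]
STORE_FAST m → m=9. Stack: []
LOAD_FAST a → push 14. Stack: [14]
LOAD_CONST → push 10. Stack: [14, 10]
BINARY_OP ^ → 14 ^ 10 = 4. Stack: [4]
STORE_FAST m → m=4. Stack: []
LOAD_FAST m → push 4. Stack: [4]
RETURN_VALUE → return 4.

4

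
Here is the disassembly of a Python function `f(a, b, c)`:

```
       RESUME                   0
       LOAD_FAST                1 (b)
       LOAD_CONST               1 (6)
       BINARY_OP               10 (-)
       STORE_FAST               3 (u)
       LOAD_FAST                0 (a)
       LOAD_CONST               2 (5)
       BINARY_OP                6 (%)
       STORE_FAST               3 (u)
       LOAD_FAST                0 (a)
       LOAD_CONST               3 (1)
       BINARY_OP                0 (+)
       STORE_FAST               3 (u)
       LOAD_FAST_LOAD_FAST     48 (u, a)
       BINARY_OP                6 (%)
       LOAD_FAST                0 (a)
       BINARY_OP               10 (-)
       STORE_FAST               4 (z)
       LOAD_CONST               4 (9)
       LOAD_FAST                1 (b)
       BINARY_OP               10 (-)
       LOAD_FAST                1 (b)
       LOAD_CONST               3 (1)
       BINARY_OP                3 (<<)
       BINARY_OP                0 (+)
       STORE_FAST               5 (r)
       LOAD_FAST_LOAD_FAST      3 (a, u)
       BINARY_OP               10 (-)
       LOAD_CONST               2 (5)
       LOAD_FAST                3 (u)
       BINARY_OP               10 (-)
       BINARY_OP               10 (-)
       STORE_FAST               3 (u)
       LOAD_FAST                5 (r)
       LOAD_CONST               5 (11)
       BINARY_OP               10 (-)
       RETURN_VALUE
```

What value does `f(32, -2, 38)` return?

-4

LOAD_FAST b → push -2. Stack: [-2]
LOAD_CONST → push 6. Stack: [-2, 6]
BINARY_OP - → -2 - 6 = -8. Stack: [-8]
STORE_FAST u → u=-8. Stack: []
LOAD_FAST a → push 32. Stack: [32]
LOAD_CONST → push 5. Stack: [32, 5]
BINARY_OP % → 32 % 5 = 2. Stack: [2]
STORE_FAST u → u=2. Stack: []
LOAD_FAST a → push 32. Stack: [32]
LOAD_CONST → push 1. Stack: [32, 1]
BINARY_OP + → 32 + 1 = 33. Stack: [33]
STORE_FAST u → u=33. Stack: []
LOAD_FAST_LOAD_FAST u,a → push 33,32. Stack: [33, 32]
BINARY_OP % → 33 % 32 = 1. Stack: [1]
LOAD_FAST a → push 32. Stack: [1, 32]
BINARY_OP - → 1 - 32 = -31. Stack: [-31]
STORE_FAST z → z=-31. Stack: []
LOAD_CONST → push 9. Stack: [9]
LOAD_FAST b → push -2. Stack: [9, -2]
BINARY_OP - → 9 - -2 = 11. Stack: [11]
LOAD_FAST b → push -2. Stack: [11, -2]
LOAD_CONST → push 1. Stack: [11, -2, 1]
BINARY_OP << → -2 << 1 = -4. Stack: [11, -4]
BINARY_OP + → 11 + -4 = 7. Stack: [7]
STORE_FAST r → r=7. Stack: []
LOAD_FAST_LOAD_FAST a,u → push 32,33. Stack: [32, 33]
BINARY_OP - → 32 - 33 = -1. Stack: [-1]
LOAD_CONST → push 5. Stack: [-1, 5]
LOAD_FAST u → push 33. Stack: [-1, 5, 33]
BINARY_OP - → 5 - 33 = -28. Stack: [-1, -28]
BINARY_OP - → -1 - -28 = 27. Stack: [27]
STORE_FAST u → u=27. Stack: []
LOAD_FAST r → push 7. Stack: [7]
LOAD_CONST → push 11. Stack: [7, 11]
BINARY_OP - → 7 - 11 = -4. Stack: [-4]
RETURN_VALUE → return -4.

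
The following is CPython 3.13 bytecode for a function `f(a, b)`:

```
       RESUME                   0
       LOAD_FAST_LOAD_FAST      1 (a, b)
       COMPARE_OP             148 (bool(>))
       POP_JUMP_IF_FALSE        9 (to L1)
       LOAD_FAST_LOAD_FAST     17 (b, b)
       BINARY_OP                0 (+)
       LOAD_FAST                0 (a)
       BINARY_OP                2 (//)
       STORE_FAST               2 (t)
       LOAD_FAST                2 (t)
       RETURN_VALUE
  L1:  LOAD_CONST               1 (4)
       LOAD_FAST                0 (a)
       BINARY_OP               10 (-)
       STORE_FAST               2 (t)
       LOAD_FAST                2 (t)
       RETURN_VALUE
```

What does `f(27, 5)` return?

LOAD_FAST_LOAD_FAST a,b → push 27,5. Stack: [27, 5]
COMPARE_OP bool(>) → 27 vs 5 = True. Stack: [True]
POP_JUMP_IF_FALSE → pop True; no jump. Stack: []
LOAD_FAST_LOAD_FAST b,b → push 5,5. Stack: [5, 5]
BINARY_OP + → 5 + 5 = 10. Stack: [10]
LOAD_FAST a → push 27. Stack: [10, 27]
BINARY_OP // → 10 // 27 = 0. Stack: [0]
STORE_FAST t → t=0. Stack: []
LOAD_FAST t → push 0. Stack: [0]
RETURN_VALUE → return 0.

0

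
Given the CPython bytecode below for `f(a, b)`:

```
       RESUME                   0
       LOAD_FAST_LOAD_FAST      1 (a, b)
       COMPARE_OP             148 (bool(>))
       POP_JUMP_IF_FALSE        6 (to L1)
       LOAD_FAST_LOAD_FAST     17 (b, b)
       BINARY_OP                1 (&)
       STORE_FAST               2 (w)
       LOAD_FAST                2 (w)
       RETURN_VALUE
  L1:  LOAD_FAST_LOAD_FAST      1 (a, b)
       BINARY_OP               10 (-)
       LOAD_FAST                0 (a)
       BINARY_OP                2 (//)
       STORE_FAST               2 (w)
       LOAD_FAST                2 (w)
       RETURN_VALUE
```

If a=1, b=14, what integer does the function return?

LOAD_FAST_LOAD_FAST a,b → push 1,14. Stack: [1, 14]
COMPARE_OP bool(>) → 1 vs 14 = False. Stack: [False]
POP_JUMP_IF_FALSE → pop False; jump. Stack: []
LOAD_FAST_LOAD_FAST a,b → push 1,14. Stack: [1, 14]
BINARY_OP - → 1 - 14 = -13. Stack: [-13]
LOAD_FAST a → push 1. Stack: [-13, 1]
BINARY_OP // → -13 // 1 = -13. Stack: [-13]
STORE_FAST w → w=-13. Stack: []
LOAD_FAST w → push -13. Stack: [-13]
RETURN_VALUE → return -13.

-13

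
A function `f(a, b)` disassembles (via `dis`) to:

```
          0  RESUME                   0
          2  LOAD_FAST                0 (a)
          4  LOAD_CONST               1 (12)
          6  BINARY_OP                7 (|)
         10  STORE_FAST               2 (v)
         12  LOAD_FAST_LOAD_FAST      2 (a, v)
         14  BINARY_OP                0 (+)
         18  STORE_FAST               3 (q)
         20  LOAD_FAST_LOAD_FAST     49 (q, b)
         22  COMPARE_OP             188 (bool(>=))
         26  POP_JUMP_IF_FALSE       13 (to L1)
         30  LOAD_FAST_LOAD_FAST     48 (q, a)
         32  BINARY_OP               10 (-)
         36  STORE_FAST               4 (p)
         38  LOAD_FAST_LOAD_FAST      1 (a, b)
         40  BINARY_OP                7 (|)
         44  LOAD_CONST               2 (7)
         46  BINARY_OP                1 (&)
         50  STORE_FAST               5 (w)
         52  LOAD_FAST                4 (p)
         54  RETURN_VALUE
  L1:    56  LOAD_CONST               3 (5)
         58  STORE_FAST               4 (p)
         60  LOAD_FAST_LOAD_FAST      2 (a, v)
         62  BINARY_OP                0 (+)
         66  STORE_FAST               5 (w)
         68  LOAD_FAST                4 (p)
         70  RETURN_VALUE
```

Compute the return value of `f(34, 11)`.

LOAD_FAST a → push 34. Stack: [34]
LOAD_CONST → push 12. Stack: [34, 12]
BINARY_OP | → 34 | 12 = 46. Stack: [46]
STORE_FAST v → v=46. Stack: []
LOAD_FAST_LOAD_FAST a,v → push 34,46. Stack: [34, 46]
BINARY_OP + → 34 + 46 = 80. Stack: [80]
STORE_FAST q → q=80. Stack: []
LOAD_FAST_LOAD_FAST q,b → push 80,11. Stack: [80, 11]
COMPARE_OP bool(>=) → 80 vs 11 = True. Stack: [True]
POP_JUMP_IF_FALSE → pop True; no jump. Stack: []
LOAD_FAST_LOAD_FAST q,a → push 80,34. Stack: [80, 34]
BINARY_OP - → 80 - 34 = 46. Stack: [46]
STORE_FAST p → p=46. Stack: []
LOAD_FAST_LOAD_FAST a,b → push 34,11. Stack: [34, 11]
BINARY_OP | → 34 | 11 = 43. Stack: [43]
LOAD_CONST → push 7. Stack: [43, 7]
BINARY_OP & → 43 & 7 = 3. Stack: [3]
STORE_FAST w → w=3. Stack: []
LOAD_FAST p → push 46. Stack: [46]
RETURN_VALUE → return 46.

46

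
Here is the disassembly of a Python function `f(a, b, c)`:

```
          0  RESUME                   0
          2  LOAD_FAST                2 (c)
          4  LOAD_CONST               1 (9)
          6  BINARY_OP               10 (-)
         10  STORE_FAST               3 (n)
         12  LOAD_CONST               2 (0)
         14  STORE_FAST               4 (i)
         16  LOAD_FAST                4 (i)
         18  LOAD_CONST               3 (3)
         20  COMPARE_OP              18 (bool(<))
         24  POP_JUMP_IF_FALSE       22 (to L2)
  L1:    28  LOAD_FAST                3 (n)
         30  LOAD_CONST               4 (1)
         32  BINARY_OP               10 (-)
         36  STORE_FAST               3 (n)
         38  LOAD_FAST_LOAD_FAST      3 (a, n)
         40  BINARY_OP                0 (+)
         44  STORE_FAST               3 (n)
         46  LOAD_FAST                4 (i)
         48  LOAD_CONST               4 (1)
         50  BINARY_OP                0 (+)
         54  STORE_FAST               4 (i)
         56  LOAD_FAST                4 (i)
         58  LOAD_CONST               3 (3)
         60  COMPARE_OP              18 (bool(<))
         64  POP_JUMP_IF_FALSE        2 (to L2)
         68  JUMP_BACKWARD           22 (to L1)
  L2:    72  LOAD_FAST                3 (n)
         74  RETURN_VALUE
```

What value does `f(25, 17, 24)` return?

87

LOAD_FAST c → push 24. Stack: [24]
LOAD_CONST → push 9. Stack: [24, 9]
BINARY_OP - → 24 - 9 = 15. Stack: [15]
STORE_FAST n → n=15. Stack: []
LOAD_CONST → push 0. Stack: [0]
STORE_FAST i → i=0. Stack: []
LOAD_FAST i → push 0. Stack: [0]
LOAD_CONST → push 3. Stack: [0, 3]
COMPARE_OP bool(<) → 0 vs 3 = True. Stack: [True]
POP_JUMP_IF_FALSE → pop True; no jump. Stack: []
LOAD_FAST n → push 15. Stack: [15]
LOAD_CONST → push 1. Stack: [15, 1]
BINARY_OP - → 15 - 1 = 14. Stack: [14]
STORE_FAST n → n=14. Stack: []
LOAD_FAST_LOAD_FAST a,n → push 25,14. Stack: [25, 14]
BINARY_OP + → 25 + 14 = 39. Stack: [39]
STORE_FAST n → n=39. Stack: []
LOAD_FAST i → push 0. Stack: [0]
LOAD_CONST → push 1. Stack: [0, 1]
BINARY_OP + → 0 + 1 = 1. Stack: [1]
STORE_FAST i → i=1. Stack: []
LOAD_FAST i → push 1. Stack: [1]
LOAD_CONST → push 3. Stack: [1, 3]
COMPARE_OP bool(<) → 1 vs 3 = True. Stack: [True]
POP_JUMP_IF_FALSE → pop True; no jump. Stack: []
LOAD_FAST n → push 39. Stack: [39]
LOAD_CONST → push 1. Stack: [39, 1]
BINARY_OP - → 39 - 1 = 38. Stack: [38]
STORE_FAST n → n=38. Stack: []
LOAD_FAST_LOAD_FAST a,n → push 25,38. Stack: [25, 38]
BINARY_OP + → 25 + 38 = 63. Stack: [63]
STORE_FAST n → n=63. Stack: []
LOAD_FAST i → push 1. Stack: [1]
LOAD_CONST → push 1. Stack: [1, 1]
BINARY_OP + → 1 + 1 = 2. Stack: [2]
STORE_FAST i → i=2. Stack: []
LOAD_FAST i → push 2. Stack: [2]
LOAD_CONST → push 3. Stack: [2, 3]
COMPARE_OP bool(<) → 2 vs 3 = True. Stack: [True]
POP_JUMP_IF_FALSE → pop True; no jump. Stack: []
LOAD_FAST n → push 63. Stack: [63]
LOAD_CONST → push 1. Stack: [63, 1]
BINARY_OP - → 63 - 1 = 62. Stack: [62]
STORE_FAST n → n=62. Stack: []
LOAD_FAST_LOAD_FAST a,n → push 25,62. Stack: [25, 62]
BINARY_OP + → 25 + 62 = 87. Stack: [87]
STORE_FAST n → n=87. Stack: []
LOAD_FAST i → push 2. Stack: [2]
LOAD_CONST → push 1. Stack: [2, 1]
BINARY_OP + → 2 + 1 = 3. Stack: [3]
STORE_FAST i → i=3. Stack: []
LOAD_FAST i → push 3. Stack: [3]
LOAD_CONST → push 3. Stack: [3, 3]
COMPARE_OP bool(<) → 3 vs 3 = False. Stack: [False]
POP_JUMP_IF_FALSE → pop False; jump. Stack: []
LOAD_FAST n → push 87. Stack: [87]
RETURN_VALUE → return 87.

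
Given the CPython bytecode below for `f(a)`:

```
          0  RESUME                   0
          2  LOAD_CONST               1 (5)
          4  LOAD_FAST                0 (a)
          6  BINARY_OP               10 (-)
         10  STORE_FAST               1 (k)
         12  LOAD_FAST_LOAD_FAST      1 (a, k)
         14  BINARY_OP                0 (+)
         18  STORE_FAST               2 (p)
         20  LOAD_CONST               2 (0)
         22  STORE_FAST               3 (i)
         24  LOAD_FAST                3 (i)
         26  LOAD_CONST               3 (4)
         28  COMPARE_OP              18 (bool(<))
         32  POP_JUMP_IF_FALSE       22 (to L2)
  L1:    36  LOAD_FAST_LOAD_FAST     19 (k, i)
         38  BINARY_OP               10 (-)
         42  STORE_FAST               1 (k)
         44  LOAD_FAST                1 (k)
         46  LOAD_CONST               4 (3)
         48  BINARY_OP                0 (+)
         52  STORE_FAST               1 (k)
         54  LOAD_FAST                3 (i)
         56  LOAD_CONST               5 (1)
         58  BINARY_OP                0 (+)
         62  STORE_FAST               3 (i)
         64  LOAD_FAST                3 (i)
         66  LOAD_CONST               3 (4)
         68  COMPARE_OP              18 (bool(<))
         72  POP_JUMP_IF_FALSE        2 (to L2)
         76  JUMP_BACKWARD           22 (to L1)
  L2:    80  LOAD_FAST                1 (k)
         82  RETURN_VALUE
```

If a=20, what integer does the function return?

-9

LOAD_CONST → push 5
LOAD_FAST a → push 20
BINARY_OP - → 5 - 20 = -15
STORE_FAST k → k=-15
LOAD_FAST_LOAD_FAST a,k → push 20,-15
BINARY_OP + → 20 + -15 = 5
STORE_FAST p → p=5
LOAD_CONST → push 0
STORE_FAST i → i=0
LOAD_FAST i → push 0
LOAD_CONST → push 4
COMPARE_OP bool(<) → 0 vs 4 = True
POP_JUMP_IF_FALSE → pop True; no jump
LOAD_FAST_LOAD_FAST k,i → push -15,0
BINARY_OP - → -15 - 0 = -15
STORE_FAST k → k=-15
LOAD_FAST k → push -15
LOAD_CONST → push 3
BINARY_OP + → -15 + 3 = -12
STORE_FAST k → k=-12
LOAD_FAST i → push 0
LOAD_CONST → push 1
BINARY_OP + → 0 + 1 = 1
STORE_FAST i → i=1
LOAD_FAST i → push 1
LOAD_CONST → push 4
COMPARE_OP bool(<) → 1 vs 4 = True
POP_JUMP_IF_FALSE → pop True; no jump
LOAD_FAST_LOAD_FAST k,i → push -12,1
BINARY_OP - → -12 - 1 = -13
STORE_FAST k → k=-13
LOAD_FAST k → push -13
LOAD_CONST → push 3
BINARY_OP + → -13 + 3 = -10
STORE_FAST k → k=-10
LOAD_FAST i → push 1
LOAD_CONST → push 1
BINARY_OP + → 1 + 1 = 2
STORE_FAST i → i=2
LOAD_FAST i → push 2
LOAD_CONST → push 4
COMPARE_OP bool(<) → 2 vs 4 = True
POP_JUMP_IF_FALSE → pop True; no jump
LOAD_FAST_LOAD_FAST k,i → push -10,2
BINARY_OP - → -10 - 2 = -12
STORE_FAST k → k=-12
LOAD_FAST k → push -12
LOAD_CONST → push 3
BINARY_OP + → -12 + 3 = -9
STORE_FAST k → k=-9
LOAD_FAST i → push 2
LOAD_CONST → push 1
BINARY_OP + → 2 + 1 = 3
STORE_FAST i → i=3
LOAD_FAST i → push 3
LOAD_CONST → push 4
COMPARE_OP bool(<) → 3 vs 4 = True
POP_JUMP_IF_FALSE → pop True; no jump
LOAD_FAST_LOAD_FAST k,i → push -9,3
BINARY_OP - → -9 - 3 = -12
STORE_FAST k → k=-12
LOAD_FAST k → push -12
LOAD_CONST → push 3
BINARY_OP + → -12 + 3 = -9
STORE_FAST k → k=-9
LOAD_FAST i → push 3
LOAD_CONST → push 1
BINARY_OP + → 3 + 1 = 4
STORE_FAST i → i=4
LOAD_FAST i → push 4
LOAD_CONST → push 4
COMPARE_OP bool(<) → 4 vs 4 = False
POP_JUMP_IF_FALSE → pop False; jump
LOAD_FAST k → push -9
RETURN_VALUE → return -9.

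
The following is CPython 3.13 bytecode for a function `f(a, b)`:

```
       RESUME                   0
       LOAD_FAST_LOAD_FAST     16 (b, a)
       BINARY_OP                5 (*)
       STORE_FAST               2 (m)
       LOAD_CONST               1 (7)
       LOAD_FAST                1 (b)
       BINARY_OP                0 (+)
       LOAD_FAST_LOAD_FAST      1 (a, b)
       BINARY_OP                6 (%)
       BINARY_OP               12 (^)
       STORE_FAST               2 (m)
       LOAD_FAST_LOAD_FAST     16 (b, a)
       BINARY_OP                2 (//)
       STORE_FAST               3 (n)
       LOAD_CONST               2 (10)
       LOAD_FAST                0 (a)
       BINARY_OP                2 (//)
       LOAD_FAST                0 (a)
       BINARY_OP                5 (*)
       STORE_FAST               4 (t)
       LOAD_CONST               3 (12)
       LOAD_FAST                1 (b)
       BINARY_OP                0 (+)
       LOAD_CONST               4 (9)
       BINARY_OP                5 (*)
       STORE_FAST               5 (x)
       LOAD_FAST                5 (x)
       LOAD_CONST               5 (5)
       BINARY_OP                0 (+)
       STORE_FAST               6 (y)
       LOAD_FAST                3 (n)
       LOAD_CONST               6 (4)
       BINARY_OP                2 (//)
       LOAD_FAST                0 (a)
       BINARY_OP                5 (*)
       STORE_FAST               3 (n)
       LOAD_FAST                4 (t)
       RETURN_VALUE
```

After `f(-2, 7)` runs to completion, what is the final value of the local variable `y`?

LOAD_FAST_LOAD_FAST b,a → push 7,-2. Stack: [7, -2]
BINARY_OP * → 7 * -2 = -14. Stack: [-14]
STORE_FAST m → m=-14. Stack: []
LOAD_CONST → push 7. Stack: [7]
LOAD_FAST b → push 7. Stack: [7, 7]
BINARY_OP + → 7 + 7 = 14. Stack: [14]
LOAD_FAST_LOAD_FAST a,b → push -2,7. Stack: [14, -2, 7]
BINARY_OP % → -2 % 7 = 5. Stack: [14, 5]
BINARY_OP ^ → 14 ^ 5 = 11. Stack: [11]
STORE_FAST m → m=11. Stack: []
LOAD_FAST_LOAD_FAST b,a → push 7,-2. Stack: [7, -2]
BINARY_OP // → 7 // -2 = -4. Stack: [-4]
STORE_FAST n → n=-4. Stack: []
LOAD_CONST → push 10. Stack: [10]
LOAD_FAST a → push -2. Stack: [10, -2]
BINARY_OP // → 10 // -2 = -5. Stack: [-5]
LOAD_FAST a → push -2. Stack: [-5, -2]
BINARY_OP * → -5 * -2 = 10. Stack: [10]
STORE_FAST t → t=10. Stack: []
LOAD_CONST → push 12. Stack: [12]
LOAD_FAST b → push 7. Stack: [12, 7]
BINARY_OP + → 12 + 7 = 19. Stack: [19]
LOAD_CONST → push 9. Stack: [19, 9]
BINARY_OP * → 19 * 9 = 171. Stack: [171]
STORE_FAST x → x=171. Stack: []
LOAD_FAST x → push 171. Stack: [171]
LOAD_CONST → push 5. Stack: [171, 5]
BINARY_OP + → 171 + 5 = 176. Stack: [176]
STORE_FAST y → y=176. Stack: []
LOAD_FAST n → push -4. Stack: [-4]
LOAD_CONST → push 4. Stack: [-4, 4]
BINARY_OP // → -4 // 4 = -1. Stack: [-1]
LOAD_FAST a → push -2. Stack: [-1, -2]
BINARY_OP * → -1 * -2 = 2. Stack: [2]
STORE_FAST n → n=2. Stack: []
LOAD_FAST t → push 10. Stack: [10]
RETURN_VALUE → return 10.

176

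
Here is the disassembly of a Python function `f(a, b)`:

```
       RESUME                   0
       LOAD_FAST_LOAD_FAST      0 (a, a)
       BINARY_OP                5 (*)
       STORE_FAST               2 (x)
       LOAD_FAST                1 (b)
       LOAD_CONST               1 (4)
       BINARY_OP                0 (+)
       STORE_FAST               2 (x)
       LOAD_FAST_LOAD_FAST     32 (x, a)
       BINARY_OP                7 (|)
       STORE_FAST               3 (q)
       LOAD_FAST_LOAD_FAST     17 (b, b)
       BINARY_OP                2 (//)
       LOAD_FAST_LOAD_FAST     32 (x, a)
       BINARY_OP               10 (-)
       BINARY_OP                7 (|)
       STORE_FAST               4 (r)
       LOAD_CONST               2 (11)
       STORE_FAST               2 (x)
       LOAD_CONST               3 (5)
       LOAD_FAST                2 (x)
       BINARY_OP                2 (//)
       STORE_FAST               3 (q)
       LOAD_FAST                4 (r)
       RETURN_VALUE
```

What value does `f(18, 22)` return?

9

LOAD_FAST_LOAD_FAST a,a → push 18,18. Stack: [18, 18]
BINARY_OP * → 18 * 18 = 324. Stack: [324]
STORE_FAST x → x=324. Stack: []
LOAD_FAST b → push 22. Stack: [22]
LOAD_CONST → push 4. Stack: [22, 4]
BINARY_OP + → 22 + 4 = 26. Stack: [26]
STORE_FAST x → x=26. Stack: []
LOAD_FAST_LOAD_FAST x,a → push 26,18. Stack: [26, 18]
BINARY_OP | → 26 | 18 = 26. Stack: [26]
STORE_FAST q → q=26. Stack: []
LOAD_FAST_LOAD_FAST b,b → push 22,22. Stack: [22, 22]
BINARY_OP // → 22 // 22 = 1. Stack: [1]
LOAD_FAST_LOAD_FAST x,a → push 26,18. Stack: [1, 26, 18]
BINARY_OP - → 26 - 18 = 8. Stack: [1, 8]
BINARY_OP | → 1 | 8 = 9. Stack: [9]
STORE_FAST r → r=9. Stack: []
LOAD_CONST → push 11. Stack: [11]
STORE_FAST x → x=11. Stack: []
LOAD_CONST → push 5. Stack: [5]
LOAD_FAST x → push 11. Stack: [5, 11]
BINARY_OP // → 5 // 11 = 0. Stack: [0]
STORE_FAST q → q=0. Stack: []
LOAD_FAST r → push 9. Stack: [9]
RETURN_VALUE → return 9.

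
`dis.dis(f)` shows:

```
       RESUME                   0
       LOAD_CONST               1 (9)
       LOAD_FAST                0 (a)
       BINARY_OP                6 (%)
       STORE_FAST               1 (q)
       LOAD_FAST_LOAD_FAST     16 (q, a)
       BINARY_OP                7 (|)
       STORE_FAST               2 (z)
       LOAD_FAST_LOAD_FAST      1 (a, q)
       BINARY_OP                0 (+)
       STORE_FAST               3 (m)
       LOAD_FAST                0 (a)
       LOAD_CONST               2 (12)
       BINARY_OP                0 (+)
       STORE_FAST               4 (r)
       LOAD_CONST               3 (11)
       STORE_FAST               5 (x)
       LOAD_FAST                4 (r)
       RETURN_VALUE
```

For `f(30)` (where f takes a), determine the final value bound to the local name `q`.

LOAD_CONST → push 9. Stack: [9]
LOAD_FAST a → push 30. Stack: [9, 30]
BINARY_OP % → 9 % 30 = 9. Stack: [9]
STORE_FAST q → q=9. Stack: []
LOAD_FAST_LOAD_FAST q,a → push 9,30. Stack: [9, 30]
BINARY_OP | → 9 | 30 = 31. Stack: [31]
STORE_FAST z → z=31. Stack: []
LOAD_FAST_LOAD_FAST a,q → push 30,9. Stack: [30, 9]
BINARY_OP + → 30 + 9 = 39. Stack: [39]
STORE_FAST m → m=39. Stack: []
LOAD_FAST a → push 30. Stack: [30]
LOAD_CONST → push 12. Stack: [30, 12]
BINARY_OP + → 30 + 12 = 42. Stack: [42]
STORE_FAST r → r=42. Stack: []
LOAD_CONST → push 11. Stack: [11]
STORE_FAST x → x=11. Stack: []
LOAD_FAST r → push 42. Stack: [42]
RETURN_VALUE → return 42.

9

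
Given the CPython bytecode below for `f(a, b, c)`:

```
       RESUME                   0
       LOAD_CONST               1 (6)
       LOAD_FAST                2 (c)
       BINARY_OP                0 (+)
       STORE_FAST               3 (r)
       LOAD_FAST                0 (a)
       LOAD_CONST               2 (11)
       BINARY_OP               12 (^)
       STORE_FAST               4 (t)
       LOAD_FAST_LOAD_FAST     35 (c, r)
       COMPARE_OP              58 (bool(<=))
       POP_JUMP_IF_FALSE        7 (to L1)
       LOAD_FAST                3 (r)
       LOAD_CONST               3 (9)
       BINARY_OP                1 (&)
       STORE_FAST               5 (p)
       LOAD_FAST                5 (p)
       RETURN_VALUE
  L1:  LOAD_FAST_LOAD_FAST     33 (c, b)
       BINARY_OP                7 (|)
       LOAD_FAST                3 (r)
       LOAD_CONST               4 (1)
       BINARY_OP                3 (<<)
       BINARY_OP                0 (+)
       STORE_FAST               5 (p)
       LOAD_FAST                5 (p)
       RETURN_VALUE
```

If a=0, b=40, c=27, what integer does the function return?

LOAD_CONST → push 6. Stack: [6]
LOAD_FAST c → push 27. Stack: [6, 27]
BINARY_OP + → 6 + 27 = 33. Stack: [33]
STORE_FAST r → r=33. Stack: []
LOAD_FAST a → push 0. Stack: [0]
LOAD_CONST → push 11. Stack: [0, 11]
BINARY_OP ^ → 0 ^ 11 = 11. Stack: [11]
STORE_FAST t → t=11. Stack: []
LOAD_FAST_LOAD_FAST c,r → push 27,33. Stack: [27, 33]
COMPARE_OP bool(<=) → 27 vs 33 = True. Stack: [True]
POP_JUMP_IF_FALSE → pop True; no jump. Stack: []
LOAD_FAST r → push 33. Stack: [33]
LOAD_CONST → push 9. Stack: [33, 9]
BINARY_OP & → 33 & 9 = 1. Stack: [1]
STORE_FAST p → p=1. Stack: []
LOAD_FAST p → push 1. Stack: [1]
RETURN_VALUE → return 1.

1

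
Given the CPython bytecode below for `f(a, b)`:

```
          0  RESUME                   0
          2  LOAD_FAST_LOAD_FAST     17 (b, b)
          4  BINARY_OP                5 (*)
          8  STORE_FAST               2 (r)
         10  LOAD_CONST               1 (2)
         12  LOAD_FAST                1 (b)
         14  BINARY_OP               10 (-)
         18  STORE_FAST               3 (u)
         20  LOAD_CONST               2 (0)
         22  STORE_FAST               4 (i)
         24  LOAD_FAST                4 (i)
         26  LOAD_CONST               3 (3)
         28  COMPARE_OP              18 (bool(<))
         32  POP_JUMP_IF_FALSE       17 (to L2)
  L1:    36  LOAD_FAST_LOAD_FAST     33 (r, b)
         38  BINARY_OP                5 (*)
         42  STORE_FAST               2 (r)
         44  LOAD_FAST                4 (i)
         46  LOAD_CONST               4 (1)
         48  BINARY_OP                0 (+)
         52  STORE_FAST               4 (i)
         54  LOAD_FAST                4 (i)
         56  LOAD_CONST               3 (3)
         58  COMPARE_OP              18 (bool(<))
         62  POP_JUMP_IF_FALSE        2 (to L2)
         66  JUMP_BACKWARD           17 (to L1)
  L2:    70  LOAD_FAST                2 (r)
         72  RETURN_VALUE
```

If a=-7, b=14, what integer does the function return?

537824

LOAD_FAST_LOAD_FAST b,b → push 14,14. Stack: [14, 14]
BINARY_OP * → 14 * 14 = 196. Stack: [196]
STORE_FAST r → r=196. Stack: []
LOAD_CONST → push 2. Stack: [2]
LOAD_FAST b → push 14. Stack: [2, 14]
BINARY_OP - → 2 - 14 = -12. Stack: [-12]
STORE_FAST u → u=-12. Stack: []
LOAD_CONST → push 0. Stack: [0]
STORE_FAST i → i=0. Stack: []
LOAD_FAST i → push 0. Stack: [0]
LOAD_CONST → push 3. Stack: [0, 3]
COMPARE_OP bool(<) → 0 vs 3 = True. Stack: [True]
POP_JUMP_IF_FALSE → pop True; no jump. Stack: []
LOAD_FAST_LOAD_FAST r,b → push 196,14. Stack: [196, 14]
BINARY_OP * → 196 * 14 = 2744. Stack: [2744]
STORE_FAST r → r=2744. Stack: []
LOAD_FAST i → push 0. Stack: [0]
LOAD_CONST → push 1. Stack: [0, 1]
BINARY_OP + → 0 + 1 = 1. Stack: [1]
STORE_FAST i → i=1. Stack: []
LOAD_FAST i → push 1. Stack: [1]
LOAD_CONST → push 3. Stack: [1, 3]
COMPARE_OP bool(<) → 1 vs 3 = True. Stack: [True]
POP_JUMP_IF_FALSE → pop True; no jump. Stack: []
LOAD_FAST_LOAD_FAST r,b → push 2744,14. Stack: [2744, 14]
BINARY_OP * → 2744 * 14 = 38416. Stack: [38416]
STORE_FAST r → r=38416. Stack: []
LOAD_FAST i → push 1. Stack: [1]
LOAD_CONST → push 1. Stack: [1, 1]
BINARY_OP + → 1 + 1 = 2. Stack: [2]
STORE_FAST i → i=2. Stack: []
LOAD_FAST i → push 2. Stack: [2]
LOAD_CONST → push 3. Stack: [2, 3]
COMPARE_OP bool(<) → 2 vs 3 = True. Stack: [True]
POP_JUMP_IF_FALSE → pop True; no jump. Stack: []
LOAD_FAST_LOAD_FAST r,b → push 38416,14. Stack: [38416, 14]
BINARY_OP * → 38416 * 14 = 537824. Stack: [537824]
STORE_FAST r → r=537824. Stack: []
LOAD_FAST i → push 2. Stack: [2]
LOAD_CONST → push 1. Stack: [2, 1]
BINARY_OP + → 2 + 1 = 3. Stack: [3]
STORE_FAST i → i=3. Stack: []
LOAD_FAST i → push 3. Stack: [3]
LOAD_CONST → push 3. Stack: [3, 3]
COMPARE_OP bool(<) → 3 vs 3 = False. Stack: [False]
POP_JUMP_IF_FALSE → pop False; jump. Stack: []
LOAD_FAST r → push 537824. Stack: [537824]
RETURN_VALUE → return 537824.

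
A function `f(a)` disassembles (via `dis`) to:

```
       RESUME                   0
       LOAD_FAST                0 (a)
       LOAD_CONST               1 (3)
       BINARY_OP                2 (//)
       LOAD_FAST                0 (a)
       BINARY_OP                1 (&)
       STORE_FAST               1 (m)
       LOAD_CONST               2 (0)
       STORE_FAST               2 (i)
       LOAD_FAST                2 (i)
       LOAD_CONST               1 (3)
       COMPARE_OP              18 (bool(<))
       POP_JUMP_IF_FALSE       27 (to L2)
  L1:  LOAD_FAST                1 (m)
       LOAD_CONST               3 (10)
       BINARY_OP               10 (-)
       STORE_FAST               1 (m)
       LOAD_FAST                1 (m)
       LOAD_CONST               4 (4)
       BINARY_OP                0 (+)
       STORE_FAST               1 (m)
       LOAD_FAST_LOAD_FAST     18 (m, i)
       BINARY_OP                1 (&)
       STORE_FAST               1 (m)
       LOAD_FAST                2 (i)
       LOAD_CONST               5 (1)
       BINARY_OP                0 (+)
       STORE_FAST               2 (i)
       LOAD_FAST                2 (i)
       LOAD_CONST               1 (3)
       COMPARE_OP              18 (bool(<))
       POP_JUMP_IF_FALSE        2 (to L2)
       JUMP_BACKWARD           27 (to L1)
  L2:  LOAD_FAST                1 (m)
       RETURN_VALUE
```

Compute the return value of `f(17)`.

2

LOAD_FAST a → push 17
LOAD_CONST → push 3
BINARY_OP // → 17 // 3 = 5
LOAD_FAST a → push 17
BINARY_OP & → 5 & 17 = 1
STORE_FAST m → m=1
LOAD_CONST → push 0
STORE_FAST i → i=0
LOAD_FAST i → push 0
LOAD_CONST → push 3
COMPARE_OP bool(<) → 0 vs 3 = True
POP_JUMP_IF_FALSE → pop True; no jump
LOAD_FAST m → push 1
LOAD_CONST → push 10
BINARY_OP - → 1 - 10 = -9
STORE_FAST m → m=-9
LOAD_FAST m → push -9
LOAD_CONST → push 4
BINARY_OP + → -9 + 4 = -5
STORE_FAST m → m=-5
LOAD_FAST_LOAD_FAST m,i → push -5,0
BINARY_OP & → -5 & 0 = 0
STORE_FAST m → m=0
LOAD_FAST i → push 0
LOAD_CONST → push 1
BINARY_OP + → 0 + 1 = 1
STORE_FAST i → i=1
LOAD_FAST i → push 1
LOAD_CONST → push 3
COMPARE_OP bool(<) → 1 vs 3 = True
POP_JUMP_IF_FALSE → pop True; no jump
LOAD_FAST m → push 0
LOAD_CONST → push 10
BINARY_OP - → 0 - 10 = -10
STORE_FAST m → m=-10
LOAD_FAST m → push -10
LOAD_CONST → push 4
BINARY_OP + → -10 + 4 = -6
STORE_FAST m → m=-6
LOAD_FAST_LOAD_FAST m,i → push -6,1
BINARY_OP & → -6 & 1 = 0
STORE_FAST m → m=0
LOAD_FAST i → push 1
LOAD_CONST → push 1
BINARY_OP + → 1 + 1 = 2
STORE_FAST i → i=2
LOAD_FAST i → push 2
LOAD_CONST → push 3
COMPARE_OP bool(<) → 2 vs 3 = True
POP_JUMP_IF_FALSE → pop True; no jump
LOAD_FAST m → push 0
LOAD_CONST → push 10
BINARY_OP - → 0 - 10 = -10
STORE_FAST m → m=-10
LOAD_FAST m → push -10
LOAD_CONST → push 4
BINARY_OP + → -10 + 4 = -6
STORE_FAST m → m=-6
LOAD_FAST_LOAD_FAST m,i → push -6,2
BINARY_OP & → -6 & 2 = 2
STORE_FAST m → m=2
LOAD_FAST i → push 2
LOAD_CONST → push 1
BINARY_OP + → 2 + 1 = 3
STORE_FAST i → i=3
LOAD_FAST i → push 3
LOAD_CONST → push 3
COMPARE_OP bool(<) → 3 vs 3 = False
POP_JUMP_IF_FALSE → pop False; jump
LOAD_FAST m → push 2
RETURN_VALUE → return 2.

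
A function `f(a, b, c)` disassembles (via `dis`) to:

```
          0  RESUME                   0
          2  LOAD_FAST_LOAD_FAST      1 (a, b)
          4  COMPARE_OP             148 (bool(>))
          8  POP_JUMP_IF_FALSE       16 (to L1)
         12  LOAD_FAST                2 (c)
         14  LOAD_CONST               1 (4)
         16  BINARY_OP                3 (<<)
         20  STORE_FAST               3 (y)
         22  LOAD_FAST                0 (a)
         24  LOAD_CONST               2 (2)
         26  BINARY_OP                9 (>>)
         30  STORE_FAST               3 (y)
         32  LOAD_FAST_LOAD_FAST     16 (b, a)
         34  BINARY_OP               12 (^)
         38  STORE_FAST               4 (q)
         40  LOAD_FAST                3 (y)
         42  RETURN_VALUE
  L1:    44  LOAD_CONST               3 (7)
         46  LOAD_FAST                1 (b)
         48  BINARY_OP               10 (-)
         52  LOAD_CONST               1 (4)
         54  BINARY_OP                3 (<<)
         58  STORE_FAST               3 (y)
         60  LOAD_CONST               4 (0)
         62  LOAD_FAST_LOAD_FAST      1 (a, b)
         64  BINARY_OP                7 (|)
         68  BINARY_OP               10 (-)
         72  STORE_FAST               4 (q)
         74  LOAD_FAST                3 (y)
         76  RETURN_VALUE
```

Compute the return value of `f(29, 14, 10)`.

7

LOAD_FAST_LOAD_FAST a,b → push 29,14. Stack: [29, 14]
COMPARE_OP bool(>) → 29 vs 14 = True. Stack: [True]
POP_JUMP_IF_FALSE → pop True; no jump. Stack: []
LOAD_FAST c → push 10. Stack: [10]
LOAD_CONST → push 4. Stack: [10, 4]
BINARY_OP << → 10 << 4 = 160. Stack: [160]
STORE_FAST y → y=160. Stack: []
LOAD_FAST a → push 29. Stack: [29]
LOAD_CONST → push 2. Stack: [29, 2]
BINARY_OP >> → 29 >> 2 = 7. Stack: [7]
STORE_FAST y → y=7. Stack: []
LOAD_FAST_LOAD_FAST b,a → push 14,29. Stack: [14, 29]
BINARY_OP ^ → 14 ^ 29 = 19. Stack: [19]
STORE_FAST q → q=19. Stack: []
LOAD_FAST y → push 7. Stack: [7]
RETURN_VALUE → return 7.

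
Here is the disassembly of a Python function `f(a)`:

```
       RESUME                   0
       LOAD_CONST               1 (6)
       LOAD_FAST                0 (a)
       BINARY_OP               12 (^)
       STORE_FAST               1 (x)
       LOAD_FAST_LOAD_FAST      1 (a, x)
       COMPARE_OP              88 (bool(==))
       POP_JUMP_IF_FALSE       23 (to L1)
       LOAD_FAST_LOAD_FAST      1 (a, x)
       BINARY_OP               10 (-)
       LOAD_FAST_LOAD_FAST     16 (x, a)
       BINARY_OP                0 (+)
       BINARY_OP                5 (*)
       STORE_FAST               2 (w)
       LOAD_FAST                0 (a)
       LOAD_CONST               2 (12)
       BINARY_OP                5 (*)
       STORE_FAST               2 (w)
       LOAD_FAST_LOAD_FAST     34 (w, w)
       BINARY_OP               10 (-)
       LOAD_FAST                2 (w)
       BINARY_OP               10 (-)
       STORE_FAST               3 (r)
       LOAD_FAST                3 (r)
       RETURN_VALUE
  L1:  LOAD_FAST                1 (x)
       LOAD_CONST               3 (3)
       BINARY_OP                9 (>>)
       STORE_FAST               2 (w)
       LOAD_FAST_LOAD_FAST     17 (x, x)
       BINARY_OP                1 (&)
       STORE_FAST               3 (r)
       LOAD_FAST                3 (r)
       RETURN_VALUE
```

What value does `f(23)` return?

LOAD_CONST → push 6. Stack: [6]
LOAD_FAST a → push 23. Stack: [6, 23]
BINARY_OP ^ → 6 ^ 23 = 17. Stack: [17]
STORE_FAST x → x=17. Stack: []
LOAD_FAST_LOAD_FAST a,x → push 23,17. Stack: [23, 17]
COMPARE_OP bool(==) → 23 vs 17 = False. Stack: [False]
POP_JUMP_IF_FALSE → pop False; jump. Stack: []
LOAD_FAST x → push 17. Stack: [17]
LOAD_CONST → push 3. Stack: [17, 3]
BINARY_OP >> → 17 >> 3 = 2. Stack: [2]
STORE_FAST w → w=2. Stack: []
LOAD_FAST_LOAD_FAST x,x → push 17,17. Stack: [17, 17]
BINARY_OP & → 17 & 17 = 17. Stack: [17]
STORE_FAST r → r=17. Stack: []
LOAD_FAST r → push 17. Stack: [17]
RETURN_VALUE → return 17.

17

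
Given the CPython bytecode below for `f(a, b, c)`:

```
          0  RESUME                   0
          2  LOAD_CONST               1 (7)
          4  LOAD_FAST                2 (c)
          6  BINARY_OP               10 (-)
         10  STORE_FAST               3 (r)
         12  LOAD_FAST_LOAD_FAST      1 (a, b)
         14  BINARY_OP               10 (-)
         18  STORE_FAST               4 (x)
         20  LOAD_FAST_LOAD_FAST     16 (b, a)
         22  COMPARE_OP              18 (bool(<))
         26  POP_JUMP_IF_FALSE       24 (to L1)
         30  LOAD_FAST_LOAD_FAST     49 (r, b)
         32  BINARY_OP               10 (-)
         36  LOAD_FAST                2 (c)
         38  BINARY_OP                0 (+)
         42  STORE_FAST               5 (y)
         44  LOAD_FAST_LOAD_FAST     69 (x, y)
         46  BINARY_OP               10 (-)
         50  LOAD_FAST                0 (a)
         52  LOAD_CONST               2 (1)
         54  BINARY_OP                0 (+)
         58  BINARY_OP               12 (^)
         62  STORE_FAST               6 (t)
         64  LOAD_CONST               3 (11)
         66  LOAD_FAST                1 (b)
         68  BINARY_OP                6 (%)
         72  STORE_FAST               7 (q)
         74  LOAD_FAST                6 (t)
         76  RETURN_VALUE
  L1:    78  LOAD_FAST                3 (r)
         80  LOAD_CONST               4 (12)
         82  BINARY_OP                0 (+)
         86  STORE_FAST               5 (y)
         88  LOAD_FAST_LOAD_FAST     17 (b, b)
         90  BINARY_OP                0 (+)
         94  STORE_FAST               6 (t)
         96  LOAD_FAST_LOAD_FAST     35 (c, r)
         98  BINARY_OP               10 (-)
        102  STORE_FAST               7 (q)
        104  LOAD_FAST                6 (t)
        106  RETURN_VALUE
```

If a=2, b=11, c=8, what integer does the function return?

LOAD_CONST → push 7. Stack: [7]
LOAD_FAST c → push 8. Stack: [7, 8]
BINARY_OP - → 7 - 8 = -1. Stack: [-1]
STORE_FAST r → r=-1. Stack: []
LOAD_FAST_LOAD_FAST a,b → push 2,11. Stack: [2, 11]
BINARY_OP - → 2 - 11 = -9. Stack: [-9]
STORE_FAST x → x=-9. Stack: []
LOAD_FAST_LOAD_FAST b,a → push 11,2. Stack: [11, 2]
COMPARE_OP bool(<) → 11 vs 2 = False. Stack: [False]
POP_JUMP_IF_FALSE → pop False; jump. Stack: []
LOAD_FAST r → push -1. Stack: [-1]
LOAD_CONST → push 12. Stack: [-1, 12]
BINARY_OP + → -1 + 12 = 11. Stack: [11]
STORE_FAST y → y=11. Stack: []
LOAD_FAST_LOAD_FAST b,b → push 11,11. Stack: [11, 11]
BINARY_OP + → 11 + 11 = 22. Stack: [22]
STORE_FAST t → t=22. Stack: []
LOAD_FAST_LOAD_FAST c,r → push 8,-1. Stack: [8, -1]
BINARY_OP - → 8 - -1 = 9. Stack: [9]
STORE_FAST q → q=9. Stack: []
LOAD_FAST t → push 22. Stack: [22]
RETURN_VALUE → return 22.

22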